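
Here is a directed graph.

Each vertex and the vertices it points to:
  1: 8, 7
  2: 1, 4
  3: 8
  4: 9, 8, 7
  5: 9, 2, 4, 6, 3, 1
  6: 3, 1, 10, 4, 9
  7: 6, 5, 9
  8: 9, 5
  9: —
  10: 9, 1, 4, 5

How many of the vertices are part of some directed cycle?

9

A vertex is on a directed cycle iff it belongs to a strongly connected component of size ≥ 2 (or has a self-loop).
The vertices on cycles are {1, 2, 3, 4, 5, 6, 7, 8, 10} — 9 in total.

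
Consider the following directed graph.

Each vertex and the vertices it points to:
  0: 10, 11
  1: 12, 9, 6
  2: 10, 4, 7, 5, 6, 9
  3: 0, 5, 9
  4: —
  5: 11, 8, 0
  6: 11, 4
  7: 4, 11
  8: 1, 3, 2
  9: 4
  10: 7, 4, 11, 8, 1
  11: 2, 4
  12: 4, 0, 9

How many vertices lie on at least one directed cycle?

11

A vertex is on a directed cycle iff it belongs to a strongly connected component of size ≥ 2 (or has a self-loop).
The vertices on cycles are {0, 1, 2, 3, 5, 6, 7, 8, 10, 11, 12} — 11 in total.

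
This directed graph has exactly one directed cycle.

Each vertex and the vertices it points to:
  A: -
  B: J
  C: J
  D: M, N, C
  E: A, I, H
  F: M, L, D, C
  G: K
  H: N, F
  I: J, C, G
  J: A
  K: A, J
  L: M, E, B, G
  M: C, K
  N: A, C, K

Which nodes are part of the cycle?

E, F, H, L

DFS with gray/black marking from F:
F gray
  M gray
    C gray
      J gray
        A gray
        A black
      J black
    C black
    K gray
      K→A: A black — skip
      K→J: J black — skip
    K black
  M black
  L gray
    L→M: M black — skip
    E gray
      E→A: A black — skip
      I gray
        I→J: J black — skip
        I→C: C black — skip
        G gray
          G→K: K black — skip
        G black
      I black
      H gray
        N gray
          N→A: A black — skip
          N→C: C black — skip
          N→K: K black — skip
        N black
        H→F: F is gray → back edge
Back edge closes the cycle F → L → E → H → F; its vertices are {E, F, H, L}.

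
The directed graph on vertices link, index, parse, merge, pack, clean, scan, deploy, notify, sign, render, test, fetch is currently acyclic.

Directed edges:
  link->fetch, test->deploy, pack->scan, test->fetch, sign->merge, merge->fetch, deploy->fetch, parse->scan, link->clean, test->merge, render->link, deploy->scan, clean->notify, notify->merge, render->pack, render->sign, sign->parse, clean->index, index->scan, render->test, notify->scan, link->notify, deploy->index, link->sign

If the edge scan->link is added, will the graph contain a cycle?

Yes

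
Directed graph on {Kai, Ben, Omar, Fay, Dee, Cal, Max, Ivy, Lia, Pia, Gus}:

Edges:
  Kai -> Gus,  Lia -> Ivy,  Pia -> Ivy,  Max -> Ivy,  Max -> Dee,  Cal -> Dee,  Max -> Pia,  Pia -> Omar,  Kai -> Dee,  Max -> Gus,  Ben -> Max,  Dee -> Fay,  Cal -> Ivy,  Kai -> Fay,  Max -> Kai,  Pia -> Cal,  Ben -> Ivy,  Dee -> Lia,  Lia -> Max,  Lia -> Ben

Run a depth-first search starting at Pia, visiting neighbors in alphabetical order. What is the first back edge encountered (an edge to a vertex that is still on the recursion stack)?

DFS from Pia (visiting neighbors in alphabetical order); mark gray on enter, black on exit:
Pia gray
  Cal gray
    Dee gray
      Fay gray
      Fay black
      Lia gray
        Ben gray
          Ivy gray
          Ivy black
          Max gray
            Max→Dee: Dee is gray → back edge
First back edge: Max → Dee.

Max->Dee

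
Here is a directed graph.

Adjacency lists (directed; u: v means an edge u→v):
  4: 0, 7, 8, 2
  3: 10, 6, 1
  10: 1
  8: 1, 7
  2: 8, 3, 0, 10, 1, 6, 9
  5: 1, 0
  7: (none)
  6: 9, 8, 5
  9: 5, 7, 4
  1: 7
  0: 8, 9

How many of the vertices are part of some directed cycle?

A vertex is on a directed cycle iff it belongs to a strongly connected component of size ≥ 2 (or has a self-loop).
The vertices on cycles are {0, 2, 3, 4, 5, 6, 9} — 7 in total.

7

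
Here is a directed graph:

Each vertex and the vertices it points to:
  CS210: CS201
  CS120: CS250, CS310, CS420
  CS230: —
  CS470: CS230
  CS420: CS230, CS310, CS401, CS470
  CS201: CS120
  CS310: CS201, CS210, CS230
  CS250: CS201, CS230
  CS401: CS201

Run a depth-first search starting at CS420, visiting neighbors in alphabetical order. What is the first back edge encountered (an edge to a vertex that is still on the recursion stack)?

CS250→CS201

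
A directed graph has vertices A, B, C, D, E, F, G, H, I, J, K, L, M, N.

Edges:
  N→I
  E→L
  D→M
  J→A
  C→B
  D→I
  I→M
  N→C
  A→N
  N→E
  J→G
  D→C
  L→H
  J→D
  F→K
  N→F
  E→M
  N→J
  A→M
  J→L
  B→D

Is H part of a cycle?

No

H lies on a cycle iff there is a path from H back to itself.
Exploring from H, it never reaches itself; equivalently, its strongly connected component is a singleton.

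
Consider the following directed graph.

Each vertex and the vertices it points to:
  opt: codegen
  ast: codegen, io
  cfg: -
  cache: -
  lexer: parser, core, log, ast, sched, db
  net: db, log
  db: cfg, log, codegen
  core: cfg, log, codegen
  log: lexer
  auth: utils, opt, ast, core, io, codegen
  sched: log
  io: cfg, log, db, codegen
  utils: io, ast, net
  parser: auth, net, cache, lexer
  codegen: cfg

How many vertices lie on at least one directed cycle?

A vertex is on a directed cycle iff it belongs to a strongly connected component of size ≥ 2 (or has a self-loop).
The vertices on cycles are {db, io, ast, log, net, auth, core, lexer, sched, utils, parser} — 11 in total.

11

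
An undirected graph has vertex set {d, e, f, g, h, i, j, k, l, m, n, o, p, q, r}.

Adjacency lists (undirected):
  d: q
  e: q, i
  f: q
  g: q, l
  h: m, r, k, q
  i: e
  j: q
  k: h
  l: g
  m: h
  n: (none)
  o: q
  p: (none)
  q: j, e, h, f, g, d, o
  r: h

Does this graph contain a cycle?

No

DFS, tracking each vertex's parent; an edge to a visited non-parent vertex closes a cycle.
Start from p:
visit p (parent –)
visit d (parent –)
  visit q (parent d)
    visit j (parent q)
      j–q: parent, skip
    visit e (parent q)
      e–q: parent, skip
      visit i (parent e)
        i–e: parent, skip
    visit h (parent q)
      visit m (parent h)
        m–h: parent, skip
      visit r (parent h)
        r–h: parent, skip
      visit k (parent h)
        k–h: parent, skip
      h–q: parent, skip
    visit f (parent q)
      f–q: parent, skip
    visit g (parent q)
      g–q: parent, skip
      visit l (parent g)
        l–g: parent, skip
    q–d: parent, skip
    visit o (parent q)
      o–q: parent, skip
visit n (parent –)
No non-parent visited neighbor found — the graph is a forest.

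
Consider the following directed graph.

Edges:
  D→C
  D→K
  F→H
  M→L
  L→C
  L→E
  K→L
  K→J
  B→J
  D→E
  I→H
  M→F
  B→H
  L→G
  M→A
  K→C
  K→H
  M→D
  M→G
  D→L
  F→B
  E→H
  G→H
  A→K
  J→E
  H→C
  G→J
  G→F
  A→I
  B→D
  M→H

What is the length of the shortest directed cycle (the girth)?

For each vertex v, BFS finds the shortest path from v back to v.
The shortest such closed walk is G → F → B → D → L → G, length 5.

5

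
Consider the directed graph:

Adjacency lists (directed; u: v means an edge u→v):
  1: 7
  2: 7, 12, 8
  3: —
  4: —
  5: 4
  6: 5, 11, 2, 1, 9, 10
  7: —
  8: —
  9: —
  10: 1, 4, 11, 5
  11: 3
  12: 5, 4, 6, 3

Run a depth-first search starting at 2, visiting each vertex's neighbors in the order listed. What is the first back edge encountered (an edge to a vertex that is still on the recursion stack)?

DFS from 2 (visiting each vertex's neighbors in the order listed); mark gray on enter, black on exit:
2 gray
  7 gray
  7 black
  12 gray
    5 gray
      4 gray
      4 black
    5 black
    12→4: 4 black — skip
    6 gray
      6→5: 5 black — skip
      11 gray
        3 gray
        3 black
      11 black
      6→2: 2 is gray → back edge
First back edge: 6 → 2.

6→2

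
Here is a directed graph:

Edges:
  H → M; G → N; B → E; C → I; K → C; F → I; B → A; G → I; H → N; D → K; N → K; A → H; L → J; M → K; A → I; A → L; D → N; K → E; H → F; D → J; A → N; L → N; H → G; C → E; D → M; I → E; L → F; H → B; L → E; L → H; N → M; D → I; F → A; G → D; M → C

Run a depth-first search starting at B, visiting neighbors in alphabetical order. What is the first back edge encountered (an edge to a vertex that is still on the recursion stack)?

H→B

DFS from B (visiting neighbors in alphabetical order); mark gray on enter, black on exit:
B gray
  A gray
    H gray
      H→B: B is gray → back edge
First back edge: H → B.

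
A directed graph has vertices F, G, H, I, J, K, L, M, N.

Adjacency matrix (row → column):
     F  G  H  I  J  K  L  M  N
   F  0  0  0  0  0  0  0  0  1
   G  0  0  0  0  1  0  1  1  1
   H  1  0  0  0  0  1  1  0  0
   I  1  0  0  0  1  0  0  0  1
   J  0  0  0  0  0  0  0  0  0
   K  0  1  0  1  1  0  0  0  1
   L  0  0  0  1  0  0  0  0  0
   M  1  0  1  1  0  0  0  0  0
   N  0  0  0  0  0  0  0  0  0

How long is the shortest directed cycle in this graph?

For each vertex v, BFS finds the shortest path from v back to v.
The shortest such closed walk is G → M → H → K → G, length 4.

4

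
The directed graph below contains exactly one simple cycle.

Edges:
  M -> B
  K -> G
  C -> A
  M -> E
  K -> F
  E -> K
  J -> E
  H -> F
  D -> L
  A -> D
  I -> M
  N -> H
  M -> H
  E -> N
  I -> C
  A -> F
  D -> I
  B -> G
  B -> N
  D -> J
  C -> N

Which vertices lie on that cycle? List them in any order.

A, C, D, I

DFS with gray/black marking from D:
D gray
  J gray
    E gray
      N gray
        H gray
          F gray
          F black
        H black
      N black
      K gray
        K→F: F black — skip
        G gray
        G black
      K black
    E black
  J black
  I gray
    M gray
      M→H: H black — skip
      M→E: E black — skip
      B gray
        B→G: G black — skip
        B→N: N black — skip
      B black
    M black
    C gray
      C→N: N black — skip
      A gray
        A→D: D is gray → back edge
Back edge closes the cycle D → I → C → A → D; its vertices are {A, C, D, I}.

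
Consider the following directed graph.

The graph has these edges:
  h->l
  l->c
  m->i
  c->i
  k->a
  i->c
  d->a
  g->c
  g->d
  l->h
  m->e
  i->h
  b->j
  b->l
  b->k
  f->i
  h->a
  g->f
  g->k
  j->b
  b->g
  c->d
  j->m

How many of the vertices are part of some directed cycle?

6

A vertex is on a directed cycle iff it belongs to a strongly connected component of size ≥ 2 (or has a self-loop).
The vertices on cycles are {b, c, h, i, j, l} — 6 in total.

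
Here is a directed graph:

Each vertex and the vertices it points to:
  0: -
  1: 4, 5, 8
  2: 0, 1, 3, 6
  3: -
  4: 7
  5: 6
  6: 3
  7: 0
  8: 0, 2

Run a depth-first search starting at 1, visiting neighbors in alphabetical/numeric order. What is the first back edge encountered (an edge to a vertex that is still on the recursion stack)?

DFS from 1 (visiting neighbors in alphabetical/numeric order); mark gray on enter, black on exit:
1 gray
  4 gray
    7 gray
      0 gray
      0 black
    7 black
  4 black
  5 gray
    6 gray
      3 gray
      3 black
    6 black
  5 black
  8 gray
    8→0: 0 black — skip
    2 gray
      2→0: 0 black — skip
      2→1: 1 is gray → back edge
First back edge: 2 → 1.

2→1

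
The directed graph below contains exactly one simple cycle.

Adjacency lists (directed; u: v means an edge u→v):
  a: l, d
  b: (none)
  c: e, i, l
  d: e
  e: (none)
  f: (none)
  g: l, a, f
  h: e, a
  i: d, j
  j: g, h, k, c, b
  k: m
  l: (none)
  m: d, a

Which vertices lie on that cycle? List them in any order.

DFS with gray/black marking from j:
j gray
  g gray
    l gray
    l black
    a gray
      a→l: l black — skip
      d gray
        e gray
        e black
      d black
    a black
    f gray
    f black
  g black
  h gray
    h→e: e black — skip
    h→a: a black — skip
  h black
  k gray
    m gray
      m→d: d black — skip
      m→a: a black — skip
    m black
  k black
  c gray
    c→e: e black — skip
    i gray
      i→d: d black — skip
      i→j: j is gray → back edge
Back edge closes the cycle j → c → i → j; its vertices are {c, i, j}.

c, i, j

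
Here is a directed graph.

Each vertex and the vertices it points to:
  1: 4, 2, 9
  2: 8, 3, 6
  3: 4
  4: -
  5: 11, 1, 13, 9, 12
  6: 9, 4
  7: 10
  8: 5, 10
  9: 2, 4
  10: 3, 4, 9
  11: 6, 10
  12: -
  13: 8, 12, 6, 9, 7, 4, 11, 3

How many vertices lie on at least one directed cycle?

10

A vertex is on a directed cycle iff it belongs to a strongly connected component of size ≥ 2 (or has a self-loop).
The vertices on cycles are {1, 2, 5, 6, 7, 8, 9, 10, 11, 13} — 10 in total.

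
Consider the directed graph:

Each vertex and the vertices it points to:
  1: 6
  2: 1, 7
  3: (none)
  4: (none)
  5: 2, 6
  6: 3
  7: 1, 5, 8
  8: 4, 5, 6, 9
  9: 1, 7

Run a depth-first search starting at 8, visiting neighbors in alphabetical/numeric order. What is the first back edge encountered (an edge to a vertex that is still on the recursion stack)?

7→5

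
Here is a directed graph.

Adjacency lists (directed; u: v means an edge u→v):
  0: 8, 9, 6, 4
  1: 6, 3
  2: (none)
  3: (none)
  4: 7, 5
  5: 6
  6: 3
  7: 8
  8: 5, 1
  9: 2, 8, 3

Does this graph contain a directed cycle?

DFS with white/gray/black marking, starting from 1:
1 gray
  6 gray
    3 gray
    3 black
  6 black
  1→3: 3 black — skip
1 black
0 gray
  8 gray
    5 gray
      5→6: 6 black — skip
    5 black
    8→1: 1 black — skip
  8 black
  9 gray
    2 gray
    2 black
    9→8: 8 black — skip
    9→3: 3 black — skip
  9 black
  0→6: 6 black — skip
  4 gray
    7 gray
      7→8: 8 black — skip
    7 black
    4→5: 5 black — skip
  4 black
0 black
Every edge goes to a white or black vertex — no back edge, so the graph is acyclic.

No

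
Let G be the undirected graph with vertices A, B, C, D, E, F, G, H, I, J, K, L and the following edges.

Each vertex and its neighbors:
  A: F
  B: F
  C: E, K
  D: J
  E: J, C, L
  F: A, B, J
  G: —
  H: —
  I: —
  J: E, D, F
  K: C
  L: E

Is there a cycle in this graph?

No

DFS, tracking each vertex's parent; an edge to a visited non-parent vertex closes a cycle.
Start from L:
visit L (parent –)
  visit E (parent L)
    visit J (parent E)
      J–E: parent, skip
      visit D (parent J)
        D–J: parent, skip
      visit F (parent J)
        visit A (parent F)
          A–F: parent, skip
        visit B (parent F)
          B–F: parent, skip
        F–J: parent, skip
    visit C (parent E)
      C–E: parent, skip
      visit K (parent C)
        K–C: parent, skip
    E–L: parent, skip
visit G (parent –)
visit H (parent –)
visit I (parent –)
No non-parent visited neighbor found — the graph is a forest.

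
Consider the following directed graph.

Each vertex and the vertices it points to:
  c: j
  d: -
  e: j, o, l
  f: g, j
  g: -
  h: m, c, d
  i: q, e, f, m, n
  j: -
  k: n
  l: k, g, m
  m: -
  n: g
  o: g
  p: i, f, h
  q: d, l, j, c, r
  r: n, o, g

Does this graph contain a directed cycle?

No

DFS with white/gray/black marking, starting from k:
k gray
  n gray
    g gray
    g black
  n black
k black
c gray
  j gray
  j black
c black
d gray
d black
e gray
  e→j: j black — skip
  o gray
    o→g: g black — skip
  o black
  l gray
    l→k: k black — skip
    l→g: g black — skip
    m gray
    m black
  l black
e black
f gray
  f→g: g black — skip
  f→j: j black — skip
f black
h gray
  h→m: m black — skip
  h→c: c black — skip
  h→d: d black — skip
h black
i gray
  q gray
    q→d: d black — skip
    q→l: l black — skip
    q→j: j black — skip
    q→c: c black — skip
    r gray
      r→n: n black — skip
      r→o: o black — skip
      r→g: g black — skip
    r black
  q black
  i→e: e black — skip
  i→f: f black — skip
  i→m: m black — skip
  i→n: n black — skip
i black
p gray
  p→i: i black — skip
  p→f: f black — skip
  p→h: h black — skip
p black
Every edge goes to a white or black vertex — no back edge, so the graph is acyclic.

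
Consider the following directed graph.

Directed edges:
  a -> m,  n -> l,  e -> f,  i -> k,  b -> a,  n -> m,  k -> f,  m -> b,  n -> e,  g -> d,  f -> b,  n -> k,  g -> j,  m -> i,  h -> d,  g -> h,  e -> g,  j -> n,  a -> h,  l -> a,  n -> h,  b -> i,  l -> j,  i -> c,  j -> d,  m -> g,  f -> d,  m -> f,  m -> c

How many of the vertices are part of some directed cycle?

11

A vertex is on a directed cycle iff it belongs to a strongly connected component of size ≥ 2 (or has a self-loop).
The vertices on cycles are {a, b, e, f, g, i, j, k, l, m, n} — 11 in total.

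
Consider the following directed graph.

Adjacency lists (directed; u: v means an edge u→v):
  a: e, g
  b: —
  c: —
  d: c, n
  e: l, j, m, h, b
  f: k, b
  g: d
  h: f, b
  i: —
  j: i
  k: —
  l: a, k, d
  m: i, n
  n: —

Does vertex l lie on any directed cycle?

Yes

l is on a cycle iff l can reach itself via ≥1 edge.
l → a → e → l — yes.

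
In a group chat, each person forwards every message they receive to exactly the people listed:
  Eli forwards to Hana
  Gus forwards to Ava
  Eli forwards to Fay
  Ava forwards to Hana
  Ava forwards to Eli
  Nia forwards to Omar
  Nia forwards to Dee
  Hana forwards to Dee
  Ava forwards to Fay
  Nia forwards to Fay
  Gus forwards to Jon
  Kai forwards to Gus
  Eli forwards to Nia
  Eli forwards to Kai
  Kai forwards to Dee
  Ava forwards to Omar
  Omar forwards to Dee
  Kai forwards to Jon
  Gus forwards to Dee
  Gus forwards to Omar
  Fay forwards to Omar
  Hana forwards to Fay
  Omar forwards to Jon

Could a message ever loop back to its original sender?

Yes

DFS with white/gray/black marking, starting from Nia:
Nia gray
  Omar gray
    Jon gray
    Jon black
    Dee gray
    Dee black
  Omar black
  Fay gray
    Fay→Omar: Omar black — skip
  Fay black
  Nia→Dee: Dee black — skip
Nia black
Hana gray
  Hana→Dee: Dee black — skip
  Hana→Fay: Fay black — skip
Hana black
Gus gray
  Gus→Omar: Omar black — skip
  Gus→Jon: Jon black — skip
  Ava gray
    Ava→Hana: Hana black — skip
    Ava→Omar: Omar black — skip
    Ava→Fay: Fay black — skip
    Eli gray
      Eli→Hana: Hana black — skip
      Eli→Fay: Fay black — skip
      Kai gray
        Kai→Gus: Gus is gray → back edge
Back edge found, so a cycle exists: Gus → Ava → Eli → Kai → Gus.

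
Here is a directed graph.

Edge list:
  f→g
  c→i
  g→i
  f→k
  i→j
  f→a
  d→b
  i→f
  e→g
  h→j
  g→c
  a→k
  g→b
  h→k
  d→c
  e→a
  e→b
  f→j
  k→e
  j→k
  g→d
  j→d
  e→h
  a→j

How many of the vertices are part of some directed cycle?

A vertex is on a directed cycle iff it belongs to a strongly connected component of size ≥ 2 (or has a self-loop).
The vertices on cycles are {a, c, d, e, f, g, h, i, j, k} — 10 in total.

10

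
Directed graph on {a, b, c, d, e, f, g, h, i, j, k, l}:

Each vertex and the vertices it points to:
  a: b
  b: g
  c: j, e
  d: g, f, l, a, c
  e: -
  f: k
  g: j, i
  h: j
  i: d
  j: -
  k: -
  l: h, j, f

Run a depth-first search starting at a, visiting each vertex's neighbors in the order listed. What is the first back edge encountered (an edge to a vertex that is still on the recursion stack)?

DFS from a (visiting each vertex's neighbors in the order listed); mark gray on enter, black on exit:
a gray
  b gray
    g gray
      j gray
      j black
      i gray
        d gray
          d→g: g is gray → back edge
First back edge: d → g.

d→g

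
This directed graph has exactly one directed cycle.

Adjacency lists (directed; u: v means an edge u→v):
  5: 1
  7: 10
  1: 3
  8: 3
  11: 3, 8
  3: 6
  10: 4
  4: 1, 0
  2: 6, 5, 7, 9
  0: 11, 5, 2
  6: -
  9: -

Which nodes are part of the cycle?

0, 2, 4, 7, 10

DFS with gray/black marking from 0:
0 gray
  11 gray
    3 gray
      6 gray
      6 black
    3 black
    8 gray
      8→3: 3 black — skip
    8 black
  11 black
  5 gray
    1 gray
      1→3: 3 black — skip
    1 black
  5 black
  2 gray
    2→6: 6 black — skip
    2→5: 5 black — skip
    7 gray
      10 gray
        4 gray
          4→1: 1 black — skip
          4→0: 0 is gray → back edge
Back edge closes the cycle 0 → 2 → 7 → 10 → 4 → 0; its vertices are {0, 2, 4, 7, 10}.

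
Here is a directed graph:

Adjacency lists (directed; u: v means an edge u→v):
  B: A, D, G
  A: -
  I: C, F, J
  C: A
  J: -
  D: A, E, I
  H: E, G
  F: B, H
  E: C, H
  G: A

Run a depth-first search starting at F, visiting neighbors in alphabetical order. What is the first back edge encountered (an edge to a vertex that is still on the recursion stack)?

DFS from F (visiting neighbors in alphabetical order); mark gray on enter, black on exit:
F gray
  B gray
    A gray
    A black
    D gray
      D→A: A black — skip
      E gray
        C gray
          C→A: A black — skip
        C black
        H gray
          H→E: E is gray → back edge
First back edge: H → E.

H->E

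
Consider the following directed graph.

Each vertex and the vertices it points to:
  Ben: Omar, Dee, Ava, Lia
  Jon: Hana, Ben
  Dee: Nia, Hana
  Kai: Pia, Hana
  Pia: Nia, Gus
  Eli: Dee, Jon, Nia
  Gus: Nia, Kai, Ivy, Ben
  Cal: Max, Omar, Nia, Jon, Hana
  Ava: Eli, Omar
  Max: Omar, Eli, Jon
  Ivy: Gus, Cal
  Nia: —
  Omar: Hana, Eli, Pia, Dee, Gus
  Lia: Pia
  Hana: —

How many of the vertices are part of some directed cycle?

12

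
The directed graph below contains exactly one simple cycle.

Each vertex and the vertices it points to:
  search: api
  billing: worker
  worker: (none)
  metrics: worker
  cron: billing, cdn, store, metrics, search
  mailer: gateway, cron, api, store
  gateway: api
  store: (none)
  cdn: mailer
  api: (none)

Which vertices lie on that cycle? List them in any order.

cdn, cron, mailer

DFS with gray/black marking from cron:
cron gray
  billing gray
    worker gray
    worker black
  billing black
  cdn gray
    mailer gray
      gateway gray
        api gray
        api black
      gateway black
      mailer→cron: cron is gray → back edge
Back edge closes the cycle cron → cdn → mailer → cron; its vertices are {cdn, cron, mailer}.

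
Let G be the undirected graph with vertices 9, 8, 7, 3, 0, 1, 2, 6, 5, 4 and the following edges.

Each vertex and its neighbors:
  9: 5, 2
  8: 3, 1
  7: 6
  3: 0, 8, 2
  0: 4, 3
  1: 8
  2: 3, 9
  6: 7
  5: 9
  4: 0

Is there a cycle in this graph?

No

DFS, tracking each vertex's parent; an edge to a visited non-parent vertex closes a cycle.
Start from 4:
visit 4 (parent –)
  visit 0 (parent 4)
    0–4: parent, skip
    visit 3 (parent 0)
      3–0: parent, skip
      visit 8 (parent 3)
        8–3: parent, skip
        visit 1 (parent 8)
          1–8: parent, skip
      visit 2 (parent 3)
        2–3: parent, skip
        visit 9 (parent 2)
          visit 5 (parent 9)
            5–9: parent, skip
          9–2: parent, skip
visit 7 (parent –)
  visit 6 (parent 7)
    6–7: parent, skip
No non-parent visited neighbor found — the graph is a forest.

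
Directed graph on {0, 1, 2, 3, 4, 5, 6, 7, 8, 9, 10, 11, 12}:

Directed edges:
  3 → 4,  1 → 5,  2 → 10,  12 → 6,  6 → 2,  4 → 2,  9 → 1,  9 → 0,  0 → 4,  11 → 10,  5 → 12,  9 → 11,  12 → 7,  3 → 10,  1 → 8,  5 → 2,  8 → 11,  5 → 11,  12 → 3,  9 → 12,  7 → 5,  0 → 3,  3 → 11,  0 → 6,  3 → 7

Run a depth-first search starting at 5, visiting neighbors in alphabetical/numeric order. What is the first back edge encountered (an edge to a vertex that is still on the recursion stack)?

7→5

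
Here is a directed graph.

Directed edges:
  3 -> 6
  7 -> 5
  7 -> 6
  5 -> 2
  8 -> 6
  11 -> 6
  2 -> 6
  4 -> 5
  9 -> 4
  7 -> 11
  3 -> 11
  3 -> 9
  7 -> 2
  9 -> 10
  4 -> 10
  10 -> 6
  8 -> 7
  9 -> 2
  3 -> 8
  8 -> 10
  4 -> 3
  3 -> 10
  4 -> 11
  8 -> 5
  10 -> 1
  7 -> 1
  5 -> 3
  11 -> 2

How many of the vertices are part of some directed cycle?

A vertex is on a directed cycle iff it belongs to a strongly connected component of size ≥ 2 (or has a self-loop).
The vertices on cycles are {3, 4, 5, 7, 8, 9} — 6 in total.

6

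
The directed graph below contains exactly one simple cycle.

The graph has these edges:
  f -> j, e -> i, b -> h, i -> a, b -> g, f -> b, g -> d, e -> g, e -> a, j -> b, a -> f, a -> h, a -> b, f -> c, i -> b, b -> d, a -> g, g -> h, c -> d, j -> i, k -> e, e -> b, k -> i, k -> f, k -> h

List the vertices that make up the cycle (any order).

DFS with gray/black marking from f:
f gray
  j gray
    b gray
      h gray
      h black
      d gray
      d black
      g gray
        g→d: d black — skip
        g→h: h black — skip
      g black
    b black
    i gray
      a gray
        a→b: b black — skip
        a→h: h black — skip
        a→f: f is gray → back edge
Back edge closes the cycle f → j → i → a → f; its vertices are {a, f, i, j}.

a, f, i, j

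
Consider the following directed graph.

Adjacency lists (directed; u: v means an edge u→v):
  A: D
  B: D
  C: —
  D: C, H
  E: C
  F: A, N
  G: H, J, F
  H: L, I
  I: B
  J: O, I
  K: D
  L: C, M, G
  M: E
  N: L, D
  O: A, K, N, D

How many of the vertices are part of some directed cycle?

12

A vertex is on a directed cycle iff it belongs to a strongly connected component of size ≥ 2 (or has a self-loop).
The vertices on cycles are {A, B, D, F, G, H, I, J, K, L, N, O} — 12 in total.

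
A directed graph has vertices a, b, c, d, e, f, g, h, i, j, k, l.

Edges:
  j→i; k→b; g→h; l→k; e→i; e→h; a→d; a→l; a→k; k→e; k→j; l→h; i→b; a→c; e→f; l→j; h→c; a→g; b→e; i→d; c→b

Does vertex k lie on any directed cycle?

k lies on a cycle iff there is a path from k back to itself.
Exploring from k, it never reaches itself; equivalently, its strongly connected component is a singleton.

No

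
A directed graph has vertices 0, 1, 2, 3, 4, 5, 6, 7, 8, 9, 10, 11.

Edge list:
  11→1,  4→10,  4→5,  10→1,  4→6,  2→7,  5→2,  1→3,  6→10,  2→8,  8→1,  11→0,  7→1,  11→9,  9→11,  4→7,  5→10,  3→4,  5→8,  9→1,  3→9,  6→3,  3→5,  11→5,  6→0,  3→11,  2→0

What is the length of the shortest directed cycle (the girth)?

2

For each vertex v, BFS finds the shortest path from v back to v.
The shortest such closed walk is 9 → 11 → 9, length 2.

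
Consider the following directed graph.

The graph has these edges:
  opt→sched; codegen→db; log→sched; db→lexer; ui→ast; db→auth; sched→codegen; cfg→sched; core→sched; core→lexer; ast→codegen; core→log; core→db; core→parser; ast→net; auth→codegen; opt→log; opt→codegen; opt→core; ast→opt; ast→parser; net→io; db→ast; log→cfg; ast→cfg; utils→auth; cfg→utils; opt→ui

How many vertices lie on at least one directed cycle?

A vertex is on a directed cycle iff it belongs to a strongly connected component of size ≥ 2 (or has a self-loop).
The vertices on cycles are {db, ui, ast, cfg, log, opt, auth, core, sched, utils, codegen} — 11 in total.

11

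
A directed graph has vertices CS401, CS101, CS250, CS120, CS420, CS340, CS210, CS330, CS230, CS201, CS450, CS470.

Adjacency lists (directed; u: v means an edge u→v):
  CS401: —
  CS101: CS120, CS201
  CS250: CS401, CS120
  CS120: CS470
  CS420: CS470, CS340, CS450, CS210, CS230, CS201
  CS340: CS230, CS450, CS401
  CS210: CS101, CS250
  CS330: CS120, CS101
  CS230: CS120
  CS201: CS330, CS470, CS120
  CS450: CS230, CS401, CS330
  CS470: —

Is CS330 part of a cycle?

CS330 is on a cycle iff CS330 can reach itself via ≥1 edge.
CS330 → CS101 → CS201 → CS330 — yes.

Yes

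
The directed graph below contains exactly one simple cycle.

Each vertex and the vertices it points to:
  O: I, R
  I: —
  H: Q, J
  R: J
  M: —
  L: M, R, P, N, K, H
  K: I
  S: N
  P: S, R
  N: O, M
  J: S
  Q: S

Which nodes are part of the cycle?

J, N, O, R, S

DFS with gray/black marking from N:
N gray
  O gray
    I gray
    I black
    R gray
      J gray
        S gray
          S→N: N is gray → back edge
Back edge closes the cycle N → O → R → J → S → N; its vertices are {J, N, O, R, S}.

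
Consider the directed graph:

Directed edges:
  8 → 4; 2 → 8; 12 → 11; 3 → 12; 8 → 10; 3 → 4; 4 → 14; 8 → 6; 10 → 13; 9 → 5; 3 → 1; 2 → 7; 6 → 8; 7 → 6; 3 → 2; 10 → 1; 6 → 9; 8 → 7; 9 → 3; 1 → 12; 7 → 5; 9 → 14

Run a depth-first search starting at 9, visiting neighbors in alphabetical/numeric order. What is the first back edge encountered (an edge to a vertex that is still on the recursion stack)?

DFS from 9 (visiting neighbors in alphabetical/numeric order); mark gray on enter, black on exit:
9 gray
  3 gray
    1 gray
      12 gray
        11 gray
        11 black
      12 black
    1 black
    2 gray
      7 gray
        5 gray
        5 black
        6 gray
          8 gray
            4 gray
              14 gray
              14 black
            4 black
            8→6: 6 is gray → back edge
First back edge: 8 → 6.

8->6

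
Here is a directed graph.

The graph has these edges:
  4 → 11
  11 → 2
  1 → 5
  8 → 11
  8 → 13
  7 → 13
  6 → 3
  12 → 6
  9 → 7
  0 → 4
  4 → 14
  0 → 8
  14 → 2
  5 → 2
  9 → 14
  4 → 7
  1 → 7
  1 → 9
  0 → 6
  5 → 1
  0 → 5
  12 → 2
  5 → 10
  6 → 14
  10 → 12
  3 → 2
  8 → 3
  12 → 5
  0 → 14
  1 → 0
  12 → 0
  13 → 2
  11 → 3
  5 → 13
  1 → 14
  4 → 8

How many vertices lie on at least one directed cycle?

A vertex is on a directed cycle iff it belongs to a strongly connected component of size ≥ 2 (or has a self-loop).
The vertices on cycles are {0, 1, 5, 10, 12} — 5 in total.

5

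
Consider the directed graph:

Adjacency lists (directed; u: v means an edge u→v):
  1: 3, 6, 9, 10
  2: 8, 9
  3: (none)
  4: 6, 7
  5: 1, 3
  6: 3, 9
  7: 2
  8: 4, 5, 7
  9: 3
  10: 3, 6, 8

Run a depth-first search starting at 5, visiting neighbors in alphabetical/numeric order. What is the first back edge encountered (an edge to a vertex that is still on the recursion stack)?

2→8

DFS from 5 (visiting neighbors in alphabetical/numeric order); mark gray on enter, black on exit:
5 gray
  1 gray
    3 gray
    3 black
    6 gray
      6→3: 3 black — skip
      9 gray
        9→3: 3 black — skip
      9 black
    6 black
    1→9: 9 black — skip
    10 gray
      10→3: 3 black — skip
      10→6: 6 black — skip
      8 gray
        4 gray
          4→6: 6 black — skip
          7 gray
            2 gray
              2→8: 8 is gray → back edge
First back edge: 2 → 8.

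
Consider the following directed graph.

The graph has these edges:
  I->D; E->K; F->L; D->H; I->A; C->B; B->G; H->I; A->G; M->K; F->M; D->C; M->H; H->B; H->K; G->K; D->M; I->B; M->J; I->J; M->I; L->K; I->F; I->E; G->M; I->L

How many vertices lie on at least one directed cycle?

9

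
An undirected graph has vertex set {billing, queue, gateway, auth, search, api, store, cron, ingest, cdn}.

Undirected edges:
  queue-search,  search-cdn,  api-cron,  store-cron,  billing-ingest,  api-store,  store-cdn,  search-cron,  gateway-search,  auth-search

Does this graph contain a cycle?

DFS, tracking each vertex's parent; an edge to a visited non-parent vertex closes a cycle.
Start from store:
visit store (parent –)
  visit cdn (parent store)
    cdn–store: parent, skip
    visit search (parent cdn)
      search–cdn: parent, skip
      visit gateway (parent search)
        gateway–search: parent, skip
      visit auth (parent search)
        auth–search: parent, skip
      visit queue (parent search)
        queue–search: parent, skip
      visit cron (parent search)
        visit api (parent cron)
          api–store: store visited and ≠ parent → cycle
Cycle: store – cdn – search – cron – api – store.

Yes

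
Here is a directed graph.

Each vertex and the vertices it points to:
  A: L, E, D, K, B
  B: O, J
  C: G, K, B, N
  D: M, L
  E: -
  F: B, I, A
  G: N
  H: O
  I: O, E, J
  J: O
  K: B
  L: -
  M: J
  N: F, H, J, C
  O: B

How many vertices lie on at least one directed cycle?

6

A vertex is on a directed cycle iff it belongs to a strongly connected component of size ≥ 2 (or has a self-loop).
The vertices on cycles are {B, C, G, J, N, O} — 6 in total.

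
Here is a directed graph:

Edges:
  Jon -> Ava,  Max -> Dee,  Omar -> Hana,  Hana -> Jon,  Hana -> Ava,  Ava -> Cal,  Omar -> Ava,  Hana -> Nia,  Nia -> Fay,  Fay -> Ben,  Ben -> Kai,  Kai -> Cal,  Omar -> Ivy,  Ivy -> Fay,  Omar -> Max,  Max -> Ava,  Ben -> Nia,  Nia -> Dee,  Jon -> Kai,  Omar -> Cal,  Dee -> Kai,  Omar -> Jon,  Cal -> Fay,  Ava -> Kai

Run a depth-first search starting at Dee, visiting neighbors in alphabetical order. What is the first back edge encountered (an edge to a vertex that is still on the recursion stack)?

Ben→Kai

DFS from Dee (visiting neighbors in alphabetical order); mark gray on enter, black on exit:
Dee gray
  Kai gray
    Cal gray
      Fay gray
        Ben gray
          Ben→Kai: Kai is gray → back edge
First back edge: Ben → Kai.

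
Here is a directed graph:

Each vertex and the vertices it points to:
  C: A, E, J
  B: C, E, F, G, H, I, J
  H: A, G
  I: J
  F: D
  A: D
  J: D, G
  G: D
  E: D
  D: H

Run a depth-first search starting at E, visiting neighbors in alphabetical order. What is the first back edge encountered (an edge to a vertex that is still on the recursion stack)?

A→D

DFS from E (visiting neighbors in alphabetical order); mark gray on enter, black on exit:
E gray
  D gray
    H gray
      A gray
        A→D: D is gray → back edge
First back edge: A → D.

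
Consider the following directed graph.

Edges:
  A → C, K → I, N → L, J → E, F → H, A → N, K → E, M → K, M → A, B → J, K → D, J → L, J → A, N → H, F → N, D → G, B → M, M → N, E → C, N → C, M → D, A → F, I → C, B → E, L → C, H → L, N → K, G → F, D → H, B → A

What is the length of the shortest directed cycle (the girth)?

5

For each vertex v, BFS finds the shortest path from v back to v.
The shortest such closed walk is K → D → G → F → N → K, length 5.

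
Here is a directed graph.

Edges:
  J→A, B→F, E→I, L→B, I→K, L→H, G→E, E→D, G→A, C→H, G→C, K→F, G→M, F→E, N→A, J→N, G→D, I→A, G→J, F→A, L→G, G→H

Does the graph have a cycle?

DFS with white/gray/black marking, starting from M:
M gray
M black
D gray
D black
J gray
  A gray
  A black
  N gray
    N→A: A black — skip
  N black
J black
K gray
  F gray
    E gray
      I gray
        I→K: K is gray → back edge
Back edge found, so a cycle exists: K → F → E → I → K.

Yes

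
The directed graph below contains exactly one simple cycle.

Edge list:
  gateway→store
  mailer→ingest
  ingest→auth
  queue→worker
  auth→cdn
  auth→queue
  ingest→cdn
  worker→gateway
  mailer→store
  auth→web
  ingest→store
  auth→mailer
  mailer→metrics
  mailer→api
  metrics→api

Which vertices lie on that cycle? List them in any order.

DFS with gray/black marking from auth:
auth gray
  web gray
  web black
  queue gray
    worker gray
      gateway gray
        store gray
        store black
      gateway black
    worker black
  queue black
  mailer gray
    ingest gray
      ingest→auth: auth is gray → back edge
Back edge closes the cycle auth → mailer → ingest → auth; its vertices are {auth, ingest, mailer}.

auth, ingest, mailer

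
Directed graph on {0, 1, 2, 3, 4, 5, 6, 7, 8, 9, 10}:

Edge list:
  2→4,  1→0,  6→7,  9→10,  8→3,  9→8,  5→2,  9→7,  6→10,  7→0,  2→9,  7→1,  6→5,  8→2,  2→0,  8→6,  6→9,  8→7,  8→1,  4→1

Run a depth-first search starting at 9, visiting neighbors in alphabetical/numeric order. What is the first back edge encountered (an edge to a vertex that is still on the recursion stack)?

2→9

DFS from 9 (visiting neighbors in alphabetical/numeric order); mark gray on enter, black on exit:
9 gray
  7 gray
    0 gray
    0 black
    1 gray
      1→0: 0 black — skip
    1 black
  7 black
  8 gray
    8→1: 1 black — skip
    2 gray
      2→0: 0 black — skip
      4 gray
        4→1: 1 black — skip
      4 black
      2→9: 9 is gray → back edge
First back edge: 2 → 9.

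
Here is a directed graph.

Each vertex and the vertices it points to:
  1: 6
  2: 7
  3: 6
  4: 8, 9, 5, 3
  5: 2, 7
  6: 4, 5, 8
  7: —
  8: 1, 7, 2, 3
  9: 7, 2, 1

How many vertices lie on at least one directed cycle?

6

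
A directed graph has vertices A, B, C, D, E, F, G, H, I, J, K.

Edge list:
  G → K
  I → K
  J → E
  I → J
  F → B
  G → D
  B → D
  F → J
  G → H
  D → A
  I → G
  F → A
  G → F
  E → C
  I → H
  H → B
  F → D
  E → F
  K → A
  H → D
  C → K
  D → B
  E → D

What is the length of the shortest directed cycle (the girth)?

2

For each vertex v, BFS finds the shortest path from v back to v.
The shortest such closed walk is B → D → B, length 2.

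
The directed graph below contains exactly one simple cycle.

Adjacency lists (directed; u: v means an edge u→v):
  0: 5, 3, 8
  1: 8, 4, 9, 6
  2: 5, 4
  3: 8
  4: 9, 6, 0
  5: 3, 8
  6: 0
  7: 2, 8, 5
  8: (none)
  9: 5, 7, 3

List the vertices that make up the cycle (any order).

2, 4, 7, 9

DFS with gray/black marking from 4:
4 gray
  9 gray
    5 gray
      3 gray
        8 gray
        8 black
      3 black
      5→8: 8 black — skip
    5 black
    7 gray
      2 gray
        2→5: 5 black — skip
        2→4: 4 is gray → back edge
Back edge closes the cycle 4 → 9 → 7 → 2 → 4; its vertices are {2, 4, 7, 9}.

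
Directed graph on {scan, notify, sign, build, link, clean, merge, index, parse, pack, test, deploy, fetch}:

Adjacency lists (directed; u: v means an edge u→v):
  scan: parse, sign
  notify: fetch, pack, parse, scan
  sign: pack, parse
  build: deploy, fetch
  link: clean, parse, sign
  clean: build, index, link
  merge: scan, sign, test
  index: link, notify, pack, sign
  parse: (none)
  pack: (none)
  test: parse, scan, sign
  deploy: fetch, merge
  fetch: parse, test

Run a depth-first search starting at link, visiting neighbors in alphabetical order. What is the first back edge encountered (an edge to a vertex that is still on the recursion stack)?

index→link

DFS from link (visiting neighbors in alphabetical order); mark gray on enter, black on exit:
link gray
  clean gray
    build gray
      deploy gray
        fetch gray
          parse gray
          parse black
          test gray
            test→parse: parse black — skip
            scan gray
              scan→parse: parse black — skip
              sign gray
                pack gray
                pack black
                sign→parse: parse black — skip
              sign black
            scan black
            test→sign: sign black — skip
          test black
        fetch black
        merge gray
          merge→scan: scan black — skip
          merge→sign: sign black — skip
          merge→test: test black — skip
        merge black
      deploy black
      build→fetch: fetch black — skip
    build black
    index gray
      index→link: link is gray → back edge
First back edge: index → link.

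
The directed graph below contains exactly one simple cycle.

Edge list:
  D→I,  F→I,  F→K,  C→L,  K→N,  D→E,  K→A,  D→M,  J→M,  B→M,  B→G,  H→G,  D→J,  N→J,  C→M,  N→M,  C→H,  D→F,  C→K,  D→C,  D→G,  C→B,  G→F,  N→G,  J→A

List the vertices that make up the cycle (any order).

DFS with gray/black marking from F:
F gray
  K gray
    A gray
    A black
    N gray
      M gray
      M black
      G gray
        G→F: F is gray → back edge
Back edge closes the cycle F → K → N → G → F; its vertices are {F, G, K, N}.

F, G, K, N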